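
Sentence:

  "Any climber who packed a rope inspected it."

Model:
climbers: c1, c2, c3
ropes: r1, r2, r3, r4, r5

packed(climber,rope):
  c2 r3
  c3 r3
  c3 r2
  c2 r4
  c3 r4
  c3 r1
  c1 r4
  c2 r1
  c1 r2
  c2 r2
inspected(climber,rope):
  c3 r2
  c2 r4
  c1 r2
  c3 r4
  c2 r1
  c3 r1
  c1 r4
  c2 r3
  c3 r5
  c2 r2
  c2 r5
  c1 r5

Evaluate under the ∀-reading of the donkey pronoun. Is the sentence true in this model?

False

"it" takes "a rope" as antecedent — a donkey pronoun bound across the clause boundary.
Strong reading: for every (c,r) with packed(c,r), inspected(c,r).
Restrictor pairs: (c1,r2) ✓  (c1,r4) ✓  (c2,r1) ✓  (c2,r2) ✓  (c2,r3) ✓  (c2,r4) ✓  (c3,r1) ✓  (c3,r2) ✓  (c3,r3) ✗  (c3,r4) ✓
Counterexample: (c3,r3) is in packed but fails the scope.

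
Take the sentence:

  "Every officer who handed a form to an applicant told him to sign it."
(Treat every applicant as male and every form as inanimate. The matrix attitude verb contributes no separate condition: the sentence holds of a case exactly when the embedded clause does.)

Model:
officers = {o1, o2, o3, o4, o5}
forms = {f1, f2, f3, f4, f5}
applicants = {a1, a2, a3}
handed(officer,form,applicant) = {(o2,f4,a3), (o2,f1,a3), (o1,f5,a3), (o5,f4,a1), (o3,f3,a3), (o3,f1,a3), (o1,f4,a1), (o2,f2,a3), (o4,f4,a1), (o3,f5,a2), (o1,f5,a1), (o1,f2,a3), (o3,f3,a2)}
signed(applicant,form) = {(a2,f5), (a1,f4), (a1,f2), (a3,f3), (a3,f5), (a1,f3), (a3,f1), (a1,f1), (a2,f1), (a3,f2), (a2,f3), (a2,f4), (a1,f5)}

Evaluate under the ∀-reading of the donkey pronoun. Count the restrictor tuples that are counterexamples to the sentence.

1

"him" takes "an applicant" as antecedent and "it" takes "a form"; both are donkey pronouns co-varying with the restrictor.
Strong reading: for every (o,f,a) with handed(o,f,a), signed(a,f).
Restrictor triples: (o1,f2,a3)→signed(a3,f2) ✓  (o1,f4,a1)→signed(a1,f4) ✓  (o1,f5,a1)→signed(a1,f5) ✓  (o1,f5,a3)→signed(a3,f5) ✓  (o2,f1,a3)→signed(a3,f1) ✓  (o2,f2,a3)→signed(a3,f2) ✓  (o2,f4,a3)→signed(a3,f4) ✗  (o3,f1,a3)→signed(a3,f1) ✓  (o3,f3,a2)→signed(a2,f3) ✓  (o3,f3,a3)→signed(a3,f3) ✓  (o3,f5,a2)→signed(a2,f5) ✓  (o4,f4,a1)→signed(a1,f4) ✓  (o5,f4,a1)→signed(a1,f4) ✓
Counterexamples (restrictor triples failing the scope): 1.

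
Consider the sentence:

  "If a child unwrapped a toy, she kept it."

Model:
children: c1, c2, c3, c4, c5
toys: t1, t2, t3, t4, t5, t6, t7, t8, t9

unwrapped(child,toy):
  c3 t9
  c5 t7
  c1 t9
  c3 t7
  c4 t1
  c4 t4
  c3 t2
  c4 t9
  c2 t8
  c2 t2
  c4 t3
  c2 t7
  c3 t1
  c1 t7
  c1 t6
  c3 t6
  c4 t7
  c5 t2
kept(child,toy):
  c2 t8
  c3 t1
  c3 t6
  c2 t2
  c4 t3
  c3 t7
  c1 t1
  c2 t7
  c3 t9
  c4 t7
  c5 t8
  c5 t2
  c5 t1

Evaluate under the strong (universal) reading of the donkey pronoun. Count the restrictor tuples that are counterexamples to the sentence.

"it" takes "a toy" as antecedent — a donkey pronoun bound across the clause boundary.
Strong reading: for every (c,t) with unwrapped(c,t), kept(c,t).
Restrictor pairs: (c1,t6) ✗  (c1,t7) ✗  (c1,t9) ✗  (c2,t2) ✓  (c2,t7) ✓  (c2,t8) ✓  (c3,t1) ✓  (c3,t2) ✗  (c3,t6) ✓  (c3,t7) ✓  (c3,t9) ✓  (c4,t1) ✗  (c4,t3) ✓  (c4,t4) ✗  (c4,t7) ✓  (c4,t9) ✗  (c5,t2) ✓  (c5,t7) ✗
Counterexamples (restrictor pairs failing the scope): 8.

8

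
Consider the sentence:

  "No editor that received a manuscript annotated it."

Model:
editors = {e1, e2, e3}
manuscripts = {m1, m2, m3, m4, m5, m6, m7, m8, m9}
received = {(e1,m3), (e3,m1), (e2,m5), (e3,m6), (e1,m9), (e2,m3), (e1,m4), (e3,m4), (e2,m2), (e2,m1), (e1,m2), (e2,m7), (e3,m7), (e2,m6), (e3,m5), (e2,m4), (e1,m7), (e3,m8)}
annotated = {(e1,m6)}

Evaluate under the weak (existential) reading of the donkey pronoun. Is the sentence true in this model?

"it" takes "a manuscript" as antecedent — a donkey pronoun bound across the clause boundary.
Truth condition: for no (e,m) with received(e,m) does annotated(e,m) hold.
Restrictor pairs — does the scope hold? (e1,m2):fails  (e1,m3):fails  (e1,m4):fails  (e1,m7):fails  (e1,m9):fails  (e2,m1):fails  (e2,m2):fails  (e2,m3):fails  (e2,m4):fails  (e2,m5):fails  (e2,m6):fails  (e2,m7):fails  (e3,m1):fails  (e3,m4):fails  (e3,m5):fails  (e3,m6):fails  (e3,m7):fails  (e3,m8):fails
Scope holds for no restrictor pair, so the sentence is true.

True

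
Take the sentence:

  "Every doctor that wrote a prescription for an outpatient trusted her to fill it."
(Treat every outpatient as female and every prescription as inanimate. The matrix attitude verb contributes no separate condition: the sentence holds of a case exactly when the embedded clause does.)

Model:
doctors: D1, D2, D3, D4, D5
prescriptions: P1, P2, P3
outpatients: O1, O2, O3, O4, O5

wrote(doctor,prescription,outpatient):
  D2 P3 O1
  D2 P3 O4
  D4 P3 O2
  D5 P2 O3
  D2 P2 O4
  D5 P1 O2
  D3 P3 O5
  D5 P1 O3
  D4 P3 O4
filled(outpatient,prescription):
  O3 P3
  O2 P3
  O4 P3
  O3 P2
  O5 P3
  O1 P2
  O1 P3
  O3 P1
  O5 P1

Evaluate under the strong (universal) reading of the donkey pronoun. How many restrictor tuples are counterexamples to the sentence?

"her" takes "an outpatient" as antecedent and "it" takes "a prescription"; both are donkey pronouns co-varying with the restrictor.
Strong reading: for every (d,p,o) with wrote(d,p,o), filled(o,p).
Restrictor triples: (D2,P2,O4)→filled(O4,P2) ✗  (D2,P3,O1)→filled(O1,P3) ✓  (D2,P3,O4)→filled(O4,P3) ✓  (D3,P3,O5)→filled(O5,P3) ✓  (D4,P3,O2)→filled(O2,P3) ✓  (D4,P3,O4)→filled(O4,P3) ✓  (D5,P1,O2)→filled(O2,P1) ✗  (D5,P1,O3)→filled(O3,P1) ✓  (D5,P2,O3)→filled(O3,P2) ✓
Counterexamples (restrictor triples failing the scope): 2.

2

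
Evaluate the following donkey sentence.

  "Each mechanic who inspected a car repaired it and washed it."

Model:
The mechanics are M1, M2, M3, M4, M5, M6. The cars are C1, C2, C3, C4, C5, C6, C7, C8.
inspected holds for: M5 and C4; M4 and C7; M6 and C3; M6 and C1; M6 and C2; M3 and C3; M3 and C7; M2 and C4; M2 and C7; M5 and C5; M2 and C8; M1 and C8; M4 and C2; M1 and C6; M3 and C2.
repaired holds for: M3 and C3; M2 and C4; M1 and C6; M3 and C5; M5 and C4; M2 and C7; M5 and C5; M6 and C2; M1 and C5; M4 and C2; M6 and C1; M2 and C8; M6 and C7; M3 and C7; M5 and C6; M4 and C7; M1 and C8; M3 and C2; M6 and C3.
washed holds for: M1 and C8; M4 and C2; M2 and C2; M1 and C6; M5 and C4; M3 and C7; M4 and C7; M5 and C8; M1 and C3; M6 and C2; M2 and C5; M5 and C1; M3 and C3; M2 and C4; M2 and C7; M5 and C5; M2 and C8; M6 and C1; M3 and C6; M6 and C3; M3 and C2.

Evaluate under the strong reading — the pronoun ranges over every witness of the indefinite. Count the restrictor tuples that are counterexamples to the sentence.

0

"it" takes "a car" as antecedent — a donkey pronoun bound across the clause boundary.
Strong reading: for every (m,c) with inspected(m,c), repaired(m,c) ∧ washed(m,c).
Restrictor pairs: (M1,C6) ✓  (M1,C8) ✓  (M2,C4) ✓  (M2,C7) ✓  (M2,C8) ✓  (M3,C2) ✓  (M3,C3) ✓  (M3,C7) ✓  (M4,C2) ✓  (M4,C7) ✓  (M5,C4) ✓  (M5,C5) ✓  (M6,C1) ✓  (M6,C2) ✓  (M6,C3) ✓
Counterexamples (restrictor pairs failing the scope): 0.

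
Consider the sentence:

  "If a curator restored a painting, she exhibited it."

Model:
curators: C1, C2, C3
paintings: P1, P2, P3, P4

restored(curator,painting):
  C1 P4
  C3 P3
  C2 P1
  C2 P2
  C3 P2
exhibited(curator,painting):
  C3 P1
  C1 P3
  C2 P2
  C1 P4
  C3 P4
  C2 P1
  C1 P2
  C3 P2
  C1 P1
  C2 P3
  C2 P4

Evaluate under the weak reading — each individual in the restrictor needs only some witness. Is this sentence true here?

True

"it" takes "a painting" as antecedent — a donkey pronoun bound across the clause boundary.
Weak reading: every curator c with some restored-painting has at least one restored-painting p such that exhibited(c,p).
Per curator: C1:✓  C2:✓  C3:✓
Every curator in the restrictor has a witness.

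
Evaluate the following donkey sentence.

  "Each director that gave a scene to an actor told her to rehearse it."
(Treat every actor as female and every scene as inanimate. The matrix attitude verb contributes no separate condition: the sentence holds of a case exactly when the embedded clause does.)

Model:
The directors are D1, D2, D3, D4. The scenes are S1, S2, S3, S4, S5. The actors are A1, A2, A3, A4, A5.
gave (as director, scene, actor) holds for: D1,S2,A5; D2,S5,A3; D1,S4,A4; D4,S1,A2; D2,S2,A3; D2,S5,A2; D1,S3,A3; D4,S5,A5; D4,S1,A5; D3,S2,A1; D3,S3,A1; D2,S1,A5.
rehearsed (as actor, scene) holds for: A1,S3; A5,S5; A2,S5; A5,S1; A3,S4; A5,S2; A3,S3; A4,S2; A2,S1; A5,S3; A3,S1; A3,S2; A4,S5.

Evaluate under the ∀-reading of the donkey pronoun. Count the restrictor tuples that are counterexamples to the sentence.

3

"her" takes "an actor" as antecedent and "it" takes "a scene"; both are donkey pronouns co-varying with the restrictor.
Strong reading: for every (d,s,a) with gave(d,s,a), rehearsed(a,s).
Restrictor triples: (D1,S2,A5)→rehearsed(A5,S2) ✓  (D1,S3,A3)→rehearsed(A3,S3) ✓  (D1,S4,A4)→rehearsed(A4,S4) ✗  (D2,S1,A5)→rehearsed(A5,S1) ✓  (D2,S2,A3)→rehearsed(A3,S2) ✓  (D2,S5,A2)→rehearsed(A2,S5) ✓  (D2,S5,A3)→rehearsed(A3,S5) ✗  (D3,S2,A1)→rehearsed(A1,S2) ✗  (D3,S3,A1)→rehearsed(A1,S3) ✓  (D4,S1,A2)→rehearsed(A2,S1) ✓  (D4,S1,A5)→rehearsed(A5,S1) ✓  (D4,S5,A5)→rehearsed(A5,S5) ✓
Counterexamples (restrictor triples failing the scope): 3.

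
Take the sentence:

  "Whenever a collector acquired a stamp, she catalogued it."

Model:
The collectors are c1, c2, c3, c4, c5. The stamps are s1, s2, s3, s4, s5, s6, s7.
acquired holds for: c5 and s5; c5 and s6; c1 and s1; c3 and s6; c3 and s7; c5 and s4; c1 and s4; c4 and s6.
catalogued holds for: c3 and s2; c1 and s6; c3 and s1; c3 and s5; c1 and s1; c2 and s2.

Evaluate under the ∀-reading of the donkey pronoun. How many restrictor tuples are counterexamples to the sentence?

"it" takes "a stamp" as antecedent — a donkey pronoun bound across the clause boundary.
Strong reading: for every (c,s) with acquired(c,s), catalogued(c,s).
Restrictor pairs: (c1,s1) ✓  (c1,s4) ✗  (c3,s6) ✗  (c3,s7) ✗  (c4,s6) ✗  (c5,s4) ✗  (c5,s5) ✗  (c5,s6) ✗
Counterexamples (restrictor pairs failing the scope): 7.

7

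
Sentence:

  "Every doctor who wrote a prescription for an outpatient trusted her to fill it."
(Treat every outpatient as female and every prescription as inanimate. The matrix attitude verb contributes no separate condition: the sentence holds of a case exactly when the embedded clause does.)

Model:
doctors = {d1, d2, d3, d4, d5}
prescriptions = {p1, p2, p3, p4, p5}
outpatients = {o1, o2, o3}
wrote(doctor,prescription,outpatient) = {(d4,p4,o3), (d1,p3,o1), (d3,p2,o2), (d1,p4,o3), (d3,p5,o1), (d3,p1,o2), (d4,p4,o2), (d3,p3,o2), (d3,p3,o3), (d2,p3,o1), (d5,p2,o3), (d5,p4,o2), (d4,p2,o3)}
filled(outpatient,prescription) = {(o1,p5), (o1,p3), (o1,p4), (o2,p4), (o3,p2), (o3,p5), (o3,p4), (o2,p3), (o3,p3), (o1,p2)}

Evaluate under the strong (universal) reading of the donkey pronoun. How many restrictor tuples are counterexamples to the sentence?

"her" takes "an outpatient" as antecedent and "it" takes "a prescription"; both are donkey pronouns co-varying with the restrictor.
Strong reading: for every (d,p,o) with wrote(d,p,o), filled(o,p).
Restrictor triples: (d1,p3,o1)→filled(o1,p3) ✓  (d1,p4,o3)→filled(o3,p4) ✓  (d2,p3,o1)→filled(o1,p3) ✓  (d3,p1,o2)→filled(o2,p1) ✗  (d3,p2,o2)→filled(o2,p2) ✗  (d3,p3,o2)→filled(o2,p3) ✓  (d3,p3,o3)→filled(o3,p3) ✓  (d3,p5,o1)→filled(o1,p5) ✓  (d4,p2,o3)→filled(o3,p2) ✓  (d4,p4,o2)→filled(o2,p4) ✓  (d4,p4,o3)→filled(o3,p4) ✓  (d5,p2,o3)→filled(o3,p2) ✓  (d5,p4,o2)→filled(o2,p4) ✓
Counterexamples (restrictor triples failing the scope): 2.

2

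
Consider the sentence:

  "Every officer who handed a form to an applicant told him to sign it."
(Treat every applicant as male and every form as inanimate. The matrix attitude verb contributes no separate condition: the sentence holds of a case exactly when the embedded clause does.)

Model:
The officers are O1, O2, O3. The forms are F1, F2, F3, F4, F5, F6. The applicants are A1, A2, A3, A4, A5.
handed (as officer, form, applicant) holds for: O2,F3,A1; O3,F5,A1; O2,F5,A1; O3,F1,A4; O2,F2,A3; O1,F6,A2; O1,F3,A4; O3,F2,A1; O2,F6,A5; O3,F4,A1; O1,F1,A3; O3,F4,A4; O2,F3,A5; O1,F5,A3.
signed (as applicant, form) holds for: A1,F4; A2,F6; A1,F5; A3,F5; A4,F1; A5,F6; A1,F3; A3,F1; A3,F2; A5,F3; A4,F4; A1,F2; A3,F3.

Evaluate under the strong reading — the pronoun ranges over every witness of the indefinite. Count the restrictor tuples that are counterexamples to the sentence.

"him" takes "an applicant" as antecedent and "it" takes "a form"; both are donkey pronouns co-varying with the restrictor.
Strong reading: for every (o,f,a) with handed(o,f,a), signed(a,f).
Restrictor triples: (O1,F1,A3)→signed(A3,F1) ✓  (O1,F3,A4)→signed(A4,F3) ✗  (O1,F5,A3)→signed(A3,F5) ✓  (O1,F6,A2)→signed(A2,F6) ✓  (O2,F2,A3)→signed(A3,F2) ✓  (O2,F3,A1)→signed(A1,F3) ✓  (O2,F3,A5)→signed(A5,F3) ✓  (O2,F5,A1)→signed(A1,F5) ✓  (O2,F6,A5)→signed(A5,F6) ✓  (O3,F1,A4)→signed(A4,F1) ✓  (O3,F2,A1)→signed(A1,F2) ✓  (O3,F4,A1)→signed(A1,F4) ✓  (O3,F4,A4)→signed(A4,F4) ✓  (O3,F5,A1)→signed(A1,F5) ✓
Counterexamples (restrictor triples failing the scope): 1.

1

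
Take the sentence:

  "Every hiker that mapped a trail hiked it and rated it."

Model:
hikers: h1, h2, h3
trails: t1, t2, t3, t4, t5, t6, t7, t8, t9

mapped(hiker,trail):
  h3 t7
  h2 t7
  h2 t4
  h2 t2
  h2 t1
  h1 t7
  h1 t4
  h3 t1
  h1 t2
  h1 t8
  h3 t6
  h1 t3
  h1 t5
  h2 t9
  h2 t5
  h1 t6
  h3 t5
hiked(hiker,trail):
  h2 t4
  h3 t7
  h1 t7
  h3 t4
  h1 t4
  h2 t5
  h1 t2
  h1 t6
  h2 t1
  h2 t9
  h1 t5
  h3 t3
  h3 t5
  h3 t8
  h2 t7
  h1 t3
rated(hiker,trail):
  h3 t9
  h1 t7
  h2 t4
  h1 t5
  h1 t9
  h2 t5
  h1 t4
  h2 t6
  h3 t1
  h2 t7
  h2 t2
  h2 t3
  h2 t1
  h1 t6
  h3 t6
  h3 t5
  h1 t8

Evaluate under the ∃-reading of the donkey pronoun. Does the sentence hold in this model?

"it" takes "a trail" as antecedent — a donkey pronoun bound across the clause boundary.
Weak reading: every hiker h with some mapped-trail has at least one mapped-trail t such that hiked(h,t) ∧ rated(h,t).
Per hiker: h1:✓  h2:✓  h3:✓
Every hiker in the restrictor has a witness.

True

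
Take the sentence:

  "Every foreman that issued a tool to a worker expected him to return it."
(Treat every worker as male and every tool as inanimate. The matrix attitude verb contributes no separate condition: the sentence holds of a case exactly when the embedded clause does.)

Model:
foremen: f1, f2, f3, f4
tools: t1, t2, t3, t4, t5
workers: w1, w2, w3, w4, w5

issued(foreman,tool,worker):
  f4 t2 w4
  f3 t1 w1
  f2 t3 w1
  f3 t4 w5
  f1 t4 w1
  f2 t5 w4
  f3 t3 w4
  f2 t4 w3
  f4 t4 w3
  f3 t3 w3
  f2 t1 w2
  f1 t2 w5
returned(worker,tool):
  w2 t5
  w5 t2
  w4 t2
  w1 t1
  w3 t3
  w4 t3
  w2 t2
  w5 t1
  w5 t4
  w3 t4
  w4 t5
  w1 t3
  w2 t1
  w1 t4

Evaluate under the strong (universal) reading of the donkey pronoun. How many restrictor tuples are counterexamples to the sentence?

"him" takes "a worker" as antecedent and "it" takes "a tool"; both are donkey pronouns co-varying with the restrictor.
Strong reading: for every (f,t,w) with issued(f,t,w), returned(w,t).
Restrictor triples: (f1,t2,w5)→returned(w5,t2) ✓  (f1,t4,w1)→returned(w1,t4) ✓  (f2,t1,w2)→returned(w2,t1) ✓  (f2,t3,w1)→returned(w1,t3) ✓  (f2,t4,w3)→returned(w3,t4) ✓  (f2,t5,w4)→returned(w4,t5) ✓  (f3,t1,w1)→returned(w1,t1) ✓  (f3,t3,w3)→returned(w3,t3) ✓  (f3,t3,w4)→returned(w4,t3) ✓  (f3,t4,w5)→returned(w5,t4) ✓  (f4,t2,w4)→returned(w4,t2) ✓  (f4,t4,w3)→returned(w3,t4) ✓
Counterexamples (restrictor triples failing the scope): 0.

0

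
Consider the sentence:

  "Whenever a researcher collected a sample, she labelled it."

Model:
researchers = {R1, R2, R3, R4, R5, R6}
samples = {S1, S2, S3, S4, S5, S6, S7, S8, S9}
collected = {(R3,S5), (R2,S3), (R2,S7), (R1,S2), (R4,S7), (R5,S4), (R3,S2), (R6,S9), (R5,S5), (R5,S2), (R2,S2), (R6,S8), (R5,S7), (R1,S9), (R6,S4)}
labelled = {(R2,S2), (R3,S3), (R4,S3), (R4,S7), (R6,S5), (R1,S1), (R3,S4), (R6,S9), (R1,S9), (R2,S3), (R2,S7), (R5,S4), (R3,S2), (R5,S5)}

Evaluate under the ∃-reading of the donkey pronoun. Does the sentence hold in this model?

True

"it" takes "a sample" as antecedent — a donkey pronoun bound across the clause boundary.
Weak reading: every researcher r with some collected-sample has at least one collected-sample s such that labelled(r,s).
Per researcher: R1:✓  R2:✓  R3:✓  R4:✓  R5:✓  R6:✓
Every researcher in the restrictor has a witness.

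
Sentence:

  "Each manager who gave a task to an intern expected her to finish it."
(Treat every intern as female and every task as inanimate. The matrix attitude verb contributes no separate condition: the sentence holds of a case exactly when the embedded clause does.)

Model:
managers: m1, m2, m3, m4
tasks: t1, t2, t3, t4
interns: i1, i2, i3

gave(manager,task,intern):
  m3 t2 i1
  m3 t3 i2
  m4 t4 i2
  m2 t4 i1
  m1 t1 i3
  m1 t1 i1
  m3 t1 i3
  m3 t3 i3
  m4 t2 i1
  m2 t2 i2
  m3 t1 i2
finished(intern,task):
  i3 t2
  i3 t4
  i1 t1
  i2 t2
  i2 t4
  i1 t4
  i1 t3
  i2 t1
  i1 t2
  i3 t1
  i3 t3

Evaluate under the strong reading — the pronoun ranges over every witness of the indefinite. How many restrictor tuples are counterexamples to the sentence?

"her" takes "an intern" as antecedent and "it" takes "a task"; both are donkey pronouns co-varying with the restrictor.
Strong reading: for every (m,t,i) with gave(m,t,i), finished(i,t).
Restrictor triples: (m1,t1,i1)→finished(i1,t1) ✓  (m1,t1,i3)→finished(i3,t1) ✓  (m2,t2,i2)→finished(i2,t2) ✓  (m2,t4,i1)→finished(i1,t4) ✓  (m3,t1,i2)→finished(i2,t1) ✓  (m3,t1,i3)→finished(i3,t1) ✓  (m3,t2,i1)→finished(i1,t2) ✓  (m3,t3,i2)→finished(i2,t3) ✗  (m3,t3,i3)→finished(i3,t3) ✓  (m4,t2,i1)→finished(i1,t2) ✓  (m4,t4,i2)→finished(i2,t4) ✓
Counterexamples (restrictor triples failing the scope): 1.

1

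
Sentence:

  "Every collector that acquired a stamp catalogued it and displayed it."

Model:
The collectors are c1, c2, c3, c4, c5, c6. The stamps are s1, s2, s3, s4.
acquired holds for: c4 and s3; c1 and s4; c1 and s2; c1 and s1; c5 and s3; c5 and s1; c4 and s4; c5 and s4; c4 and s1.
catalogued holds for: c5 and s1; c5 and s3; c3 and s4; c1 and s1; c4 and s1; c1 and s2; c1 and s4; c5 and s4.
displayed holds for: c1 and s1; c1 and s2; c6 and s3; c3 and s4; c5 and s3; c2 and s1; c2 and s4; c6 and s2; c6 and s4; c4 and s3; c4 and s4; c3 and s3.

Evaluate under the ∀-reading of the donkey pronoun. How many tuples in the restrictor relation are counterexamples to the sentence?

6

"it" takes "a stamp" as antecedent — a donkey pronoun bound across the clause boundary.
Strong reading: for every (c,s) with acquired(c,s), catalogued(c,s) ∧ displayed(c,s).
Restrictor pairs: (c1,s1) ✓  (c1,s2) ✓  (c1,s4) ✗  (c4,s1) ✗  (c4,s3) ✗  (c4,s4) ✗  (c5,s1) ✗  (c5,s3) ✓  (c5,s4) ✗
Counterexamples (restrictor pairs failing the scope): 6.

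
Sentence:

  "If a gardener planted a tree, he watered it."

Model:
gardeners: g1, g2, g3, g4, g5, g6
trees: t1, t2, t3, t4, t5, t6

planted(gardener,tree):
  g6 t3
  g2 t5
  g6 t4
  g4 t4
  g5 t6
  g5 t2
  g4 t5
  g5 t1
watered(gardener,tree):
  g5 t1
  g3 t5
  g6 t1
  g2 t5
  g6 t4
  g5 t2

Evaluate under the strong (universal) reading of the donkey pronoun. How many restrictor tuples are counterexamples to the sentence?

4

"it" takes "a tree" as antecedent — a donkey pronoun bound across the clause boundary.
Strong reading: for every (g,t) with planted(g,t), watered(g,t).
Restrictor pairs: (g2,t5) ✓  (g4,t4) ✗  (g4,t5) ✗  (g5,t1) ✓  (g5,t2) ✓  (g5,t6) ✗  (g6,t3) ✗  (g6,t4) ✓
Counterexamples (restrictor pairs failing the scope): 4.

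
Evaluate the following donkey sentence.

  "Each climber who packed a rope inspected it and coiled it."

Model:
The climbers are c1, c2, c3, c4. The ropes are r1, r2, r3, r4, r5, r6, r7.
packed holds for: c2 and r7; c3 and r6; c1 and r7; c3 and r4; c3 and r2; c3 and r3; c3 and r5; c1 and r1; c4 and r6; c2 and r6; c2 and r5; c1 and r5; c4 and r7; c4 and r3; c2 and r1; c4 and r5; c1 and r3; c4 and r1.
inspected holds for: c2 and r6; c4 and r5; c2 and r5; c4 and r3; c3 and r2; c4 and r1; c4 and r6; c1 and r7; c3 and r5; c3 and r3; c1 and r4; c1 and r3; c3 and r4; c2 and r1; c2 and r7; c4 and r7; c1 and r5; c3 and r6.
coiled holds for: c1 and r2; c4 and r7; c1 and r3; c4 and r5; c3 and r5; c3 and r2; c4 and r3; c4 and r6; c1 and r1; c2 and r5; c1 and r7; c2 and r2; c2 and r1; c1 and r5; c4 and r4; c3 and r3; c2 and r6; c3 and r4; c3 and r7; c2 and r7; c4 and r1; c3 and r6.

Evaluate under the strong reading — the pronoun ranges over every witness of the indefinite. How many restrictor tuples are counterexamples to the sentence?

1

"it" takes "a rope" as antecedent — a donkey pronoun bound across the clause boundary.
Strong reading: for every (c,r) with packed(c,r), inspected(c,r) ∧ coiled(c,r).
Restrictor pairs: (c1,r1) ✗  (c1,r3) ✓  (c1,r5) ✓  (c1,r7) ✓  (c2,r1) ✓  (c2,r5) ✓  (c2,r6) ✓  (c2,r7) ✓  (c3,r2) ✓  (c3,r3) ✓  (c3,r4) ✓  (c3,r5) ✓  (c3,r6) ✓  (c4,r1) ✓  (c4,r3) ✓  (c4,r5) ✓  (c4,r6) ✓  (c4,r7) ✓
Counterexamples (restrictor pairs failing the scope): 1.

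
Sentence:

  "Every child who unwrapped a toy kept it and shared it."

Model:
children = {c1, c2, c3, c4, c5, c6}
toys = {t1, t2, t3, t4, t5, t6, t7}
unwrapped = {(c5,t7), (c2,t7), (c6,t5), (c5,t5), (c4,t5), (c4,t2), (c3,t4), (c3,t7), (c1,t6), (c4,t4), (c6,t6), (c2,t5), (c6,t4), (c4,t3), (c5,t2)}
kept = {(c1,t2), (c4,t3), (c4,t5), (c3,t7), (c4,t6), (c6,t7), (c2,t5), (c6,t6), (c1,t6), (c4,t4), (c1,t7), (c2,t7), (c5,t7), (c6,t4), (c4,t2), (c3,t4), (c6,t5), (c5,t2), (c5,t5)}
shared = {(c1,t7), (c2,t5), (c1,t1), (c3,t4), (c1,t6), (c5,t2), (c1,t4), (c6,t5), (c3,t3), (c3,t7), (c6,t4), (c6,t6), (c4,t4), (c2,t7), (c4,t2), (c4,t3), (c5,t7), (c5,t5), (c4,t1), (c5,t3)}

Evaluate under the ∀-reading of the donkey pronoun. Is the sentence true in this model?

"it" takes "a toy" as antecedent — a donkey pronoun bound across the clause boundary.
Strong reading: for every (c,t) with unwrapped(c,t), kept(c,t) ∧ shared(c,t).
Restrictor pairs: (c1,t6) ✓  (c2,t5) ✓  (c2,t7) ✓  (c3,t4) ✓  (c3,t7) ✓  (c4,t2) ✓  (c4,t3) ✓  (c4,t4) ✓  (c4,t5) ✗  (c5,t2) ✓  (c5,t5) ✓  (c5,t7) ✓  (c6,t4) ✓  (c6,t5) ✓  (c6,t6) ✓
Counterexample: (c4,t5) is in unwrapped but fails the scope.

False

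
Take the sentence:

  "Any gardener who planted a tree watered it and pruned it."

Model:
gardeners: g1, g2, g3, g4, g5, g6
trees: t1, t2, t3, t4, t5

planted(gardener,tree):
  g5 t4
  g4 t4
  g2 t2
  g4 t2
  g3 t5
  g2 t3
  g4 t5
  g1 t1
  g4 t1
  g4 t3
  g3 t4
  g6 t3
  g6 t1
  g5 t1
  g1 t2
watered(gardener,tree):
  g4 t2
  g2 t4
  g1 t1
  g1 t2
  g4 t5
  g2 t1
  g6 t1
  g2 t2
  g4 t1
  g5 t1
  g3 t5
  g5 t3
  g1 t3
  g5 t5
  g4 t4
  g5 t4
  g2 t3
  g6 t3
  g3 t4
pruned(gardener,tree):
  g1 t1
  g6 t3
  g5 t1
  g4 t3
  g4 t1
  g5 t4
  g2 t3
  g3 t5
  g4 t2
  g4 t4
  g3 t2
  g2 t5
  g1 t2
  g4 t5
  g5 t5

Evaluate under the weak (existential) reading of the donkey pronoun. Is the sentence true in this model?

True

"it" takes "a tree" as antecedent — a donkey pronoun bound across the clause boundary.
Weak reading: every gardener g with some planted-tree has at least one planted-tree t such that watered(g,t) ∧ pruned(g,t).
Per gardener: g1:✓  g2:✓  g3:✓  g4:✓  g5:✓  g6:✓
Every gardener in the restrictor has a witness.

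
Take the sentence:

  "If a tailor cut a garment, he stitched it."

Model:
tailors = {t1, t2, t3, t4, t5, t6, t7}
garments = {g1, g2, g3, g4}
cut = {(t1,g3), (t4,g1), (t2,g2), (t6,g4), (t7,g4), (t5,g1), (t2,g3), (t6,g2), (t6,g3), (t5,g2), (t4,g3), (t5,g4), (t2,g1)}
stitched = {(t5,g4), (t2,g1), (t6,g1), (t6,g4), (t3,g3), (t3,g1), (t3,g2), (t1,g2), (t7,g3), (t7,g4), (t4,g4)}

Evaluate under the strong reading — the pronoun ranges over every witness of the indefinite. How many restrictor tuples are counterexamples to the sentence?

9

"it" takes "a garment" as antecedent — a donkey pronoun bound across the clause boundary.
Strong reading: for every (t,g) with cut(t,g), stitched(t,g).
Restrictor pairs: (t1,g3) ✗  (t2,g1) ✓  (t2,g2) ✗  (t2,g3) ✗  (t4,g1) ✗  (t4,g3) ✗  (t5,g1) ✗  (t5,g2) ✗  (t5,g4) ✓  (t6,g2) ✗  (t6,g3) ✗  (t6,g4) ✓  (t7,g4) ✓
Counterexamples (restrictor pairs failing the scope): 9.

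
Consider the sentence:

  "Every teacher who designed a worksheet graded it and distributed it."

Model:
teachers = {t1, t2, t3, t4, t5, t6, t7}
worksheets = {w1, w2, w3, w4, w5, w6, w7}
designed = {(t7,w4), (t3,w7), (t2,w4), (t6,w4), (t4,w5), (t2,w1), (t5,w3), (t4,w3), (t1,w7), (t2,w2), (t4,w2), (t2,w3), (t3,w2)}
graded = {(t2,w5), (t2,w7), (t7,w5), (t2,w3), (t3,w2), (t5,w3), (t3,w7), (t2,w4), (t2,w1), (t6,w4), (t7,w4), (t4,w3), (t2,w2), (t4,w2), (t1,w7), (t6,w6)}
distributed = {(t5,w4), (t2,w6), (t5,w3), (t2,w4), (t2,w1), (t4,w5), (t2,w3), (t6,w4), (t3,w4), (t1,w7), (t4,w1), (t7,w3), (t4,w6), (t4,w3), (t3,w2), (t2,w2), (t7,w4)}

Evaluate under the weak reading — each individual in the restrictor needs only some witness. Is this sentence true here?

True

"it" takes "a worksheet" as antecedent — a donkey pronoun bound across the clause boundary.
Weak reading: every teacher t with some designed-worksheet has at least one designed-worksheet w such that graded(t,w) ∧ distributed(t,w).
Per teacher: t1:✓  t2:✓  t3:✓  t4:✓  t5:✓  t6:✓  t7:✓
Every teacher in the restrictor has a witness.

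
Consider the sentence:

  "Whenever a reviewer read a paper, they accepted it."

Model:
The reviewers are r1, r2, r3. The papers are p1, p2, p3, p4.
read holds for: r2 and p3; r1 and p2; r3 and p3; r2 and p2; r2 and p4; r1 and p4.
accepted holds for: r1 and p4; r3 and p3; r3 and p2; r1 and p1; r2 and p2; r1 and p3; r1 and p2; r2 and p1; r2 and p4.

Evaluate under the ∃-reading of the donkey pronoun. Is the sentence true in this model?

True

"it" takes "a paper" as antecedent — a donkey pronoun bound across the clause boundary.
Weak reading: every reviewer r with some read-paper has at least one read-paper p such that accepted(r,p).
Per reviewer: r1:✓  r2:✓  r3:✓
Every reviewer in the restrictor has a witness.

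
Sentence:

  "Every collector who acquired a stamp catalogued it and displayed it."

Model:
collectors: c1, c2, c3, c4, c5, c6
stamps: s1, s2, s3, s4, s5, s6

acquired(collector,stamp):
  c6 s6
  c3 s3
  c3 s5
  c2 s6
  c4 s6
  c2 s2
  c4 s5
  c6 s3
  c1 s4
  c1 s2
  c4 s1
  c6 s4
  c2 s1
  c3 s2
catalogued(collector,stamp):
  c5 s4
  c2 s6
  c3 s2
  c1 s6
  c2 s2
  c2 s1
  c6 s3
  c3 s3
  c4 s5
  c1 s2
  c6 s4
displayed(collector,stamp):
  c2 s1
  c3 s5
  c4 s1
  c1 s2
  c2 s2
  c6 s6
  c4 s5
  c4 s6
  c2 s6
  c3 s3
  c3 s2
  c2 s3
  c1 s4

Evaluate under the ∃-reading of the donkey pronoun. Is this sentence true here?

"it" takes "a stamp" as antecedent — a donkey pronoun bound across the clause boundary.
Weak reading: every collector c with some acquired-stamp has at least one acquired-stamp s such that catalogued(c,s) ∧ displayed(c,s).
Per collector: c1:✓  c2:✓  c3:✓  c4:✓  c6:✗
c6 has no witness among its acquired-stamps.

False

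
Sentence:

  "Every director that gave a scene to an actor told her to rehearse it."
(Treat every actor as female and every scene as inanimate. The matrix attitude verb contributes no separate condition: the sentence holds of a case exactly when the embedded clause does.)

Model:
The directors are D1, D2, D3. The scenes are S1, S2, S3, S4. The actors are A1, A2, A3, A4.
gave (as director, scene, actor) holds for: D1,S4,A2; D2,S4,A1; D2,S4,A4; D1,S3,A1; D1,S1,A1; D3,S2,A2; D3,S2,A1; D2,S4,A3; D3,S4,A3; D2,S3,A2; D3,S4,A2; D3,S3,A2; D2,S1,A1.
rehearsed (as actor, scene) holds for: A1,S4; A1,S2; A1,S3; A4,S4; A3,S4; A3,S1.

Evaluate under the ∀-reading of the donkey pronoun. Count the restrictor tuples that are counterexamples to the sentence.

"her" takes "an actor" as antecedent and "it" takes "a scene"; both are donkey pronouns co-varying with the restrictor.
Strong reading: for every (d,s,a) with gave(d,s,a), rehearsed(a,s).
Restrictor triples: (D1,S1,A1)→rehearsed(A1,S1) ✗  (D1,S3,A1)→rehearsed(A1,S3) ✓  (D1,S4,A2)→rehearsed(A2,S4) ✗  (D2,S1,A1)→rehearsed(A1,S1) ✗  (D2,S3,A2)→rehearsed(A2,S3) ✗  (D2,S4,A1)→rehearsed(A1,S4) ✓  (D2,S4,A3)→rehearsed(A3,S4) ✓  (D2,S4,A4)→rehearsed(A4,S4) ✓  (D3,S2,A1)→rehearsed(A1,S2) ✓  (D3,S2,A2)→rehearsed(A2,S2) ✗  (D3,S3,A2)→rehearsed(A2,S3) ✗  (D3,S4,A2)→rehearsed(A2,S4) ✗  (D3,S4,A3)→rehearsed(A3,S4) ✓
Counterexamples (restrictor triples failing the scope): 7.

7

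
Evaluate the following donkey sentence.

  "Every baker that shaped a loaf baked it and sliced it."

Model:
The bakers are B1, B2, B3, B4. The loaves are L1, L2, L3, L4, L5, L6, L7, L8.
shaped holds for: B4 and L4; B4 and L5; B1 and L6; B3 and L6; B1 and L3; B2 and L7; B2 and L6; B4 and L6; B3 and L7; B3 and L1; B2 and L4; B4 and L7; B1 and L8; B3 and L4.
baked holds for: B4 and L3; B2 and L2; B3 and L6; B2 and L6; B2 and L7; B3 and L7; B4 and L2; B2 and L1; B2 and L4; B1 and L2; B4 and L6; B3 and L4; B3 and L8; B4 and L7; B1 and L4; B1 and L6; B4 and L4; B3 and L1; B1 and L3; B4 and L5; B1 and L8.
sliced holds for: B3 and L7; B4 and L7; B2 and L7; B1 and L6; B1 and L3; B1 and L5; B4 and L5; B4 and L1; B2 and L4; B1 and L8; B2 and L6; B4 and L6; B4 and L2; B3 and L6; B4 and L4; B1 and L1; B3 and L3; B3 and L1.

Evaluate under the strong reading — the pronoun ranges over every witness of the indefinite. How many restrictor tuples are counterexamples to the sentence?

1

"it" takes "a loaf" as antecedent — a donkey pronoun bound across the clause boundary.
Strong reading: for every (b,l) with shaped(b,l), baked(b,l) ∧ sliced(b,l).
Restrictor pairs: (B1,L3) ✓  (B1,L6) ✓  (B1,L8) ✓  (B2,L4) ✓  (B2,L6) ✓  (B2,L7) ✓  (B3,L1) ✓  (B3,L4) ✗  (B3,L6) ✓  (B3,L7) ✓  (B4,L4) ✓  (B4,L5) ✓  (B4,L6) ✓  (B4,L7) ✓
Counterexamples (restrictor pairs failing the scope): 1.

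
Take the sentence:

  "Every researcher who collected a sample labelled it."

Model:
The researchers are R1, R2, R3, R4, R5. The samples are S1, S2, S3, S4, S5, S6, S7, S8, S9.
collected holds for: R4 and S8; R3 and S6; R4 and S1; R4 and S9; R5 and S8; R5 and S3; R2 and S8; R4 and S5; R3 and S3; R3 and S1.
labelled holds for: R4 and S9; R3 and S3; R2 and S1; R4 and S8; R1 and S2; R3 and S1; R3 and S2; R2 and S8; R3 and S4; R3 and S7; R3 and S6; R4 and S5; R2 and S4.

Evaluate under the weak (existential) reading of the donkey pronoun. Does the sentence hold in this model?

False

"it" takes "a sample" as antecedent — a donkey pronoun bound across the clause boundary.
Weak reading: every researcher r with some collected-sample has at least one collected-sample s such that labelled(r,s).
Per researcher: R2:✓  R3:✓  R4:✓  R5:✗
R5 has no witness among its collected-samples.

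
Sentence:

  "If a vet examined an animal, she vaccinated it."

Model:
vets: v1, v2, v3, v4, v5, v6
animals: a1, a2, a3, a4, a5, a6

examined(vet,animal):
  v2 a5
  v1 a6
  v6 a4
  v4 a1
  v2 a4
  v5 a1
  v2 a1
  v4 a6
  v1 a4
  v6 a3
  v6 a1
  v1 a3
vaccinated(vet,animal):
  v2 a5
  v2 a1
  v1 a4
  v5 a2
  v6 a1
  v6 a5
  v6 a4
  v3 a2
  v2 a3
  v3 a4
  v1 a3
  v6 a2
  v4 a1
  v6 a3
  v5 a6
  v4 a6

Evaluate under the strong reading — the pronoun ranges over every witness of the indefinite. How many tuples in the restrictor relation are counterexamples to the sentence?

3

"it" takes "an animal" as antecedent — a donkey pronoun bound across the clause boundary.
Strong reading: for every (v,a) with examined(v,a), vaccinated(v,a).
Restrictor pairs: (v1,a3) ✓  (v1,a4) ✓  (v1,a6) ✗  (v2,a1) ✓  (v2,a4) ✗  (v2,a5) ✓  (v4,a1) ✓  (v4,a6) ✓  (v5,a1) ✗  (v6,a1) ✓  (v6,a3) ✓  (v6,a4) ✓
Counterexamples (restrictor pairs failing the scope): 3.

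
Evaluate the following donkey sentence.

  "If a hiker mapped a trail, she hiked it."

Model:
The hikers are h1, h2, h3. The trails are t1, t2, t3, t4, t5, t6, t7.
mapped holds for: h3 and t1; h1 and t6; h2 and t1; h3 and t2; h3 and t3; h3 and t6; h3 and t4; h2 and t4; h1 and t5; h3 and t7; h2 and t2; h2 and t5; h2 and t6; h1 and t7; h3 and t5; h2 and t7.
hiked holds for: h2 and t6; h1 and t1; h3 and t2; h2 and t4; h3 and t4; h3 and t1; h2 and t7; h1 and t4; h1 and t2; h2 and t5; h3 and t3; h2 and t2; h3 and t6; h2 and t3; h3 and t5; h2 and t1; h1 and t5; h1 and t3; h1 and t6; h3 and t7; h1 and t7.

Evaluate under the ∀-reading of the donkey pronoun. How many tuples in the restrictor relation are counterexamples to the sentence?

"it" takes "a trail" as antecedent — a donkey pronoun bound across the clause boundary.
Strong reading: for every (h,t) with mapped(h,t), hiked(h,t).
Restrictor pairs: (h1,t5) ✓  (h1,t6) ✓  (h1,t7) ✓  (h2,t1) ✓  (h2,t2) ✓  (h2,t4) ✓  (h2,t5) ✓  (h2,t6) ✓  (h2,t7) ✓  (h3,t1) ✓  (h3,t2) ✓  (h3,t3) ✓  (h3,t4) ✓  (h3,t5) ✓  (h3,t6) ✓  (h3,t7) ✓
Counterexamples (restrictor pairs failing the scope): 0.

0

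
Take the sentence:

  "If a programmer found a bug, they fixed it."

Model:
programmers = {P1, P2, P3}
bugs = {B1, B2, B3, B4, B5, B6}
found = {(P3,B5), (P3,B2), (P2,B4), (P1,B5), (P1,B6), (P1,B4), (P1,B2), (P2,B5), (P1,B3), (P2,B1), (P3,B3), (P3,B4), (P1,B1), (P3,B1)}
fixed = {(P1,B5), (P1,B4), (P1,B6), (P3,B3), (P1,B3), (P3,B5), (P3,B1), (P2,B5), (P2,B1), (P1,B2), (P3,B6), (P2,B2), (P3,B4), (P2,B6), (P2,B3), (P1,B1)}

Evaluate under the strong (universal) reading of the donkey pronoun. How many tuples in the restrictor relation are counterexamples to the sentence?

2

"it" takes "a bug" as antecedent — a donkey pronoun bound across the clause boundary.
Strong reading: for every (p,b) with found(p,b), fixed(p,b).
Restrictor pairs: (P1,B1) ✓  (P1,B2) ✓  (P1,B3) ✓  (P1,B4) ✓  (P1,B5) ✓  (P1,B6) ✓  (P2,B1) ✓  (P2,B4) ✗  (P2,B5) ✓  (P3,B1) ✓  (P3,B2) ✗  (P3,B3) ✓  (P3,B4) ✓  (P3,B5) ✓
Counterexamples (restrictor pairs failing the scope): 2.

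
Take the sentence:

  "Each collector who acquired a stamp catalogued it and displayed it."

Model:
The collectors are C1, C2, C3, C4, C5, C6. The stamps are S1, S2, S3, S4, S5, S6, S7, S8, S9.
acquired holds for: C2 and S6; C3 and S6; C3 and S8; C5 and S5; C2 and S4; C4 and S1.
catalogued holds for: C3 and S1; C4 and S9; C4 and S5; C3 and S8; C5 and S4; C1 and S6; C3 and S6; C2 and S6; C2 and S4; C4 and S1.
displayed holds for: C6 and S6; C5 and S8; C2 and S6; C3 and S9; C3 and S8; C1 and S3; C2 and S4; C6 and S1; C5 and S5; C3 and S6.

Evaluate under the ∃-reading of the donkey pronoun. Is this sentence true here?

False

"it" takes "a stamp" as antecedent — a donkey pronoun bound across the clause boundary.
Weak reading: every collector c with some acquired-stamp has at least one acquired-stamp s such that catalogued(c,s) ∧ displayed(c,s).
Per collector: C2:✓  C3:✓  C4:✗  C5:✗
C4 has no witness among its acquired-stamps.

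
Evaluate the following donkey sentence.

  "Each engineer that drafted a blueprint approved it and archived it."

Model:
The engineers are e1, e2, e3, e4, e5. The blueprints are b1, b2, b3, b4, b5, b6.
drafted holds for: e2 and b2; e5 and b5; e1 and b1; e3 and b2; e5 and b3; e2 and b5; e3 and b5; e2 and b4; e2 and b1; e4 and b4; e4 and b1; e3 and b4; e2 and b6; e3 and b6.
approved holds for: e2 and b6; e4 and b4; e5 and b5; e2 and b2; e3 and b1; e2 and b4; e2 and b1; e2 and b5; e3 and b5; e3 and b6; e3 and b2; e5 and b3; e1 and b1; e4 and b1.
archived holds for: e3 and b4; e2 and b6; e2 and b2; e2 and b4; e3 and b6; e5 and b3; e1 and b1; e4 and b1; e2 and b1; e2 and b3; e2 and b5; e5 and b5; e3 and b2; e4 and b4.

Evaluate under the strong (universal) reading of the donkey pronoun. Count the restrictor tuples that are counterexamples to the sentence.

2

"it" takes "a blueprint" as antecedent — a donkey pronoun bound across the clause boundary.
Strong reading: for every (e,b) with drafted(e,b), approved(e,b) ∧ archived(e,b).
Restrictor pairs: (e1,b1) ✓  (e2,b1) ✓  (e2,b2) ✓  (e2,b4) ✓  (e2,b5) ✓  (e2,b6) ✓  (e3,b2) ✓  (e3,b4) ✗  (e3,b5) ✗  (e3,b6) ✓  (e4,b1) ✓  (e4,b4) ✓  (e5,b3) ✓  (e5,b5) ✓
Counterexamples (restrictor pairs failing the scope): 2.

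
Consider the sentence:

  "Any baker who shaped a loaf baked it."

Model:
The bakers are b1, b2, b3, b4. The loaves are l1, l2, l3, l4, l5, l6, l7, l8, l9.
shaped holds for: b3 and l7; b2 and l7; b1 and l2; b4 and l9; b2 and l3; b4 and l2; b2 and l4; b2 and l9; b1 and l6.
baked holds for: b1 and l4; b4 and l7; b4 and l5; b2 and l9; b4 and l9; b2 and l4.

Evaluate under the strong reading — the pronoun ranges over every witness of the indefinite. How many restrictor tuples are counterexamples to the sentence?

6

"it" takes "a loaf" as antecedent — a donkey pronoun bound across the clause boundary.
Strong reading: for every (b,l) with shaped(b,l), baked(b,l).
Restrictor pairs: (b1,l2) ✗  (b1,l6) ✗  (b2,l3) ✗  (b2,l4) ✓  (b2,l7) ✗  (b2,l9) ✓  (b3,l7) ✗  (b4,l2) ✗  (b4,l9) ✓
Counterexamples (restrictor pairs failing the scope): 6.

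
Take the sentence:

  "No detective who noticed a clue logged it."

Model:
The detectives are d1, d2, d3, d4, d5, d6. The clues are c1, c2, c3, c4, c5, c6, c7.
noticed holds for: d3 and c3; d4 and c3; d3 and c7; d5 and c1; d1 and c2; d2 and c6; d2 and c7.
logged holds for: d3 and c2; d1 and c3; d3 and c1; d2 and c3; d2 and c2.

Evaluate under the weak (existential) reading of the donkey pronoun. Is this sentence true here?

True

"it" takes "a clue" as antecedent — a donkey pronoun bound across the clause boundary.
Truth condition: for no (d,c) with noticed(d,c) does logged(d,c) hold.
Restrictor pairs — does the scope hold? (d1,c2):fails  (d2,c6):fails  (d2,c7):fails  (d3,c3):fails  (d3,c7):fails  (d4,c3):fails  (d5,c1):fails
Scope holds for no restrictor pair, so the sentence is true.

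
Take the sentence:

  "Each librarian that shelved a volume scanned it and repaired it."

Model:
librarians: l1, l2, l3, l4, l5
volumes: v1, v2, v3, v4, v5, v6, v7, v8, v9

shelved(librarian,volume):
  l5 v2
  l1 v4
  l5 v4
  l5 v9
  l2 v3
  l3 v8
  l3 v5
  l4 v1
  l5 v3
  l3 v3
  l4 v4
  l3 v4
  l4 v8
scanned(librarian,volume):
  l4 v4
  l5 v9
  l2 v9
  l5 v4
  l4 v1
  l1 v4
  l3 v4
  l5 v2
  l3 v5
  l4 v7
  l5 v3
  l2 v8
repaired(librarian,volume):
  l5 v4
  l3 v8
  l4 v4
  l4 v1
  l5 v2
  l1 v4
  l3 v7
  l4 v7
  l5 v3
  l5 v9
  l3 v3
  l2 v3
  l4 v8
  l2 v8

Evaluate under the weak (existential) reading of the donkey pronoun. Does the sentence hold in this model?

False

"it" takes "a volume" as antecedent — a donkey pronoun bound across the clause boundary.
Weak reading: every librarian l with some shelved-volume has at least one shelved-volume v such that scanned(l,v) ∧ repaired(l,v).
Per librarian: l1:✓  l2:✗  l3:✗  l4:✓  l5:✓
l2 has no witness among its shelved-volumes.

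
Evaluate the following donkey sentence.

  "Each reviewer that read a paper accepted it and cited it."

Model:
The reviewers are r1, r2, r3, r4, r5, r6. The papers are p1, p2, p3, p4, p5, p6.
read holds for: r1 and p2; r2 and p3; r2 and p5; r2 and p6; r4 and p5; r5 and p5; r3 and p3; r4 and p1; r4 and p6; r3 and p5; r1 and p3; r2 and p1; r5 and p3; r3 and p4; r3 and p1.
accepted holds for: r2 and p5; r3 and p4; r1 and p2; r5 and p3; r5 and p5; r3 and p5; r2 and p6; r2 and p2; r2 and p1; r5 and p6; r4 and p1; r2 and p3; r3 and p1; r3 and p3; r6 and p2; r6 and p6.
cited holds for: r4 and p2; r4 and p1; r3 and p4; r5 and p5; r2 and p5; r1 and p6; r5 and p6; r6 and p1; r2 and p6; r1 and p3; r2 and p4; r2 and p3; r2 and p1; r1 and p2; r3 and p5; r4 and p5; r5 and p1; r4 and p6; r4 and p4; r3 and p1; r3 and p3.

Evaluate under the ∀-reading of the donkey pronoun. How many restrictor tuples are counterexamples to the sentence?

4

"it" takes "a paper" as antecedent — a donkey pronoun bound across the clause boundary.
Strong reading: for every (r,p) with read(r,p), accepted(r,p) ∧ cited(r,p).
Restrictor pairs: (r1,p2) ✓  (r1,p3) ✗  (r2,p1) ✓  (r2,p3) ✓  (r2,p5) ✓  (r2,p6) ✓  (r3,p1) ✓  (r3,p3) ✓  (r3,p4) ✓  (r3,p5) ✓  (r4,p1) ✓  (r4,p5) ✗  (r4,p6) ✗  (r5,p3) ✗  (r5,p5) ✓
Counterexamples (restrictor pairs failing the scope): 4.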